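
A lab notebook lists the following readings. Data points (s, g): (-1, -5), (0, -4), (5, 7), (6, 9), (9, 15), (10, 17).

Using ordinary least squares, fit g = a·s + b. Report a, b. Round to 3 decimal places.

a = 2.047, b = -3.394

AᵀA·[a, b]ᵀ = Aᵀg reads: 243·a + 29·b = 399;  29·a + 6·b = 39.
(Σs·s = 243, Σs = 29, Σ1 = 6, Σs·g = 399, Σg = 39.)
Δ = 243·6 − 29² = 617.
a = (399·6 − 29·39)/617 = 1263/617; b = (243·39 − 29·399)/617 = -2094/617.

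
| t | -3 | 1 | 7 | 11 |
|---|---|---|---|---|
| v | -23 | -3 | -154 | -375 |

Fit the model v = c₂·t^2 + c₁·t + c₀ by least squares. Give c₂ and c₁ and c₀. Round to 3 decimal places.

MᵀM·[c₂, c₁, c₀]ᵀ = Mᵀv reads: 17124·c₂ + 1648·c₁ + 180·c₀ = -53131;  1648·c₂ + 180·c₁ + 16·c₀ = -5137;  180·c₂ + 16·c₁ + 4·c₀ = -555.
Solving the 3×3 system (Gaussian elimination) gives c₂ = -241/80, c₁ = -607/580, c₀ = 2317/2320.

c₂ = -3.013, c₁ = -1.047, c₀ = 0.999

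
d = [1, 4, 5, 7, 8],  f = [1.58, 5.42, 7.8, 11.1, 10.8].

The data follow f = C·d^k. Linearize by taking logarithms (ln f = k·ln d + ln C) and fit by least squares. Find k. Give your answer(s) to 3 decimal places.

k = 0.962

Linearized form: ln f = k·ln d + ln C. From the 5 transformed points,
XᵀX = [[12.6227, 7.0211]; [7.0211, 5]], rhs = [15.2808, 8.9881]ᵀ  (here Σln d = 7.0211, Σ(ln d)² = 12.6227, Σln f = 8.9881, Σln d·ln f = 15.2808).
Solving (det = 13.8181): k = 0.96232, ln C = 0.44632.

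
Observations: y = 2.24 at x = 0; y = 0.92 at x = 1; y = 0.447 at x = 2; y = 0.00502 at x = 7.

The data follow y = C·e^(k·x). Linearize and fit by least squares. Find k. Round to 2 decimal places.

k = -0.87

Taking logs, ln y = k·x + ln C, so regress ln y on x.
XᵀX = [[54.0000, 10.0000]; [10.0000, 4]], rhs = [-38.7541, -5.3764]ᵀ  (here Σx = 10.0000, Σ(x)² = 54.0000, Σln y = -5.3764, Σx·ln y = -38.7541).
Slope k = (n·Σx·ln y − Σx·Σln y)/(n·Σ(x)² − (Σx)²) = (4·-38.7541 − 10.0000·-5.3764)/116.0000 = -0.87286; ln C = (Σln y − k·Σx)/n = 0.83805.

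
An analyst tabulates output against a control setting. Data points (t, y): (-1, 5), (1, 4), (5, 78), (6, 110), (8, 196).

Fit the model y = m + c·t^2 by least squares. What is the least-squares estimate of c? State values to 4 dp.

Normal-equation sums: Σ1 = 5, Σt^2 = 127, Σt^2·t^2 = 6019.
For Mᵀy: Σy = 393, Σt^2·y = 18463.
MᵀM·[m, c]ᵀ = Mᵀy becomes [[5, 127]; [127, 6019]]·[m, c]ᵀ = [393, 18463]ᵀ.
Δ = 5·6019 − 127² = 13966.
m = (393·6019 − 127·18463)/13966 = 10333/6983; c = (5·18463 − 127·393)/13966 = 21202/6983.

c = 3.0362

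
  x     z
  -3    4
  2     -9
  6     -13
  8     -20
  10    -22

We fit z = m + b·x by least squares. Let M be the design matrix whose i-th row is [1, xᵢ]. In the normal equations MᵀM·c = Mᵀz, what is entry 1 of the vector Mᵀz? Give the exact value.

-60

Entry 1 ↔ basis 1, so (Mᵀz)_{1} = Σᵢ zᵢ = (1)·(4) + (1)·(-9) + (1)·(-13) + (1)·(-20) + (1)·(-22) = -60.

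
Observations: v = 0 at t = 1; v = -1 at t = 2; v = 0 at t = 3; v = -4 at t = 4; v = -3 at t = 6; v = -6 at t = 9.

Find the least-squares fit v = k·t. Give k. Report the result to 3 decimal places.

Setting ∂/∂k … = 0 gives: 147·k = -90.
(Σt·t = 147, Σt·v = -90.)
k = (-90)/147 = -0.612245.

k = -0.612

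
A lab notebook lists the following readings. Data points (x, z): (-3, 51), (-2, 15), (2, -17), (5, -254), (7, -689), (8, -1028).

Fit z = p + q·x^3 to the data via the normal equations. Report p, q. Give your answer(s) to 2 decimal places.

With design matrix A, AᵀA = [[6, 953]; [953, 396275]] and Aᵀz = [-1922, -796046]ᵀ.
det = 6·396275 − 953² = 1469441.
p = ((-1922)·396275 − 953·(-796046))/1469441 = -3008712/1469441; q = (6·(-796046) − 953·(-1922))/1469441 = -2944610/1469441.

p = -2.05, q = -2.00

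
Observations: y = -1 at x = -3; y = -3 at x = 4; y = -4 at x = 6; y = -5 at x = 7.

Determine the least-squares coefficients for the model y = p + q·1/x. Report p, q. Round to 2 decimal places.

Sums needed: Σ1 = 4, Σ1/x = 19/84, Σ1/x·1/x = 1565/7056.
Moment sums: Σy = -13, Σ1/x·y = -151/84.
AᵀA·[p, q]ᵀ = Aᵀy becomes [[4, 19/84]; [19/84, 1565/7056]]·[p, q]ᵀ = [-13, -151/84]ᵀ.
Determinant 4·(1565/7056) − (19/84)² = 5899/7056.
p = ((-13)·(1565/7056) − (19/84)·(-151/84))/(5899/7056) = -1028/347; q = (4·(-151/84) − (19/84)·(-13))/(5899/7056) = -1764/347.

p = -2.96, q = -5.08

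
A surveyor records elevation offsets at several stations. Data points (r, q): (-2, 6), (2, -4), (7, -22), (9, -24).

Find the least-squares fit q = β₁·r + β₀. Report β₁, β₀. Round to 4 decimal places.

β₁ = -2.8919, β₀ = 0.5676

Sums needed: Σr·r = 138, Σr = 16, Σ1 = 4.
And Σr·q = -390, Σq = -44.
Eliminating β₀: 4·(row 1) − 16·(row 2) gives 296·β₁ = 4·(-390) − 16·(-44) = -856, so β₁ = -107/37.
Then β₀ = ((-44) − 16·(-107/37))/4 = 21/37.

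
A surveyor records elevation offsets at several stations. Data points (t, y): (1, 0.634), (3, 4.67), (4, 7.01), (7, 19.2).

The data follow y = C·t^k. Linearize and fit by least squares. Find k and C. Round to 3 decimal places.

k = 1.749, C = 0.644

Linearized form: ln y = k·ln t + ln C. From the 4 transformed points,
Σln t = 4.4308, Σ(ln t)² = 6.9153, Σln y = 5.9877, Σln t·ln y = 10.1427.
Equations: 6.9153·k + 4.4308·ln C = 10.1427;  4.4308·k + 4·ln C = 5.9877.
Δ = 6.9153·4 − (4.4308)² = 8.0292; k = (10.1427·4 − 4.4308·5.9877)/8.0292 = 1.74868, ln C = (6.9153·5.9877 − 4.4308·10.1427)/8.0292 = -0.44009, so C = exp(-0.44009) = 0.64398.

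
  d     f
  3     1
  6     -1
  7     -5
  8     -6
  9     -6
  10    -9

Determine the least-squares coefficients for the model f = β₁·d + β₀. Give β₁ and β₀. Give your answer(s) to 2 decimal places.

β₁ = -1.42, β₀ = 5.82

Compute the Gram sums: Σd·d = 339, Σd = 43, Σ1 = 6.
Moment sums: Σd·f = -230, Σf = -26.
So MᵀM·[β₁, β₀]ᵀ = Mᵀf: [[339, 43]; [43, 6]]·[β₁, β₀]ᵀ = [-230, -26]ᵀ.
Δ = 339·6 − 43² = 185.
β₁ = ((-230)·6 − 43·(-26))/185 = -262/185; β₀ = (339·(-26) − 43·(-230))/185 = 1076/185.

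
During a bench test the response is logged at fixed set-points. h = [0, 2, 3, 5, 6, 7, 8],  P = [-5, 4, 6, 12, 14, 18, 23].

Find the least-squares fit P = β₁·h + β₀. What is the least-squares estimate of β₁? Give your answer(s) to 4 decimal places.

Normal-equation sums: Σh·h = 187, Σh = 31, Σ1 = 7.
For AᵀP: Σh·P = 480, ΣP = 72.
So AᵀA·[β₁, β₀]ᵀ = AᵀP: [[187, 31]; [31, 7]]·[β₁, β₀]ᵀ = [480, 72]ᵀ.
Determinant 187·7 − 31² = 348.
β₁ = (480·7 − 31·72)/348 = 94/29; β₀ = (187·72 − 31·480)/348 = -118/29.

β₁ = 3.2414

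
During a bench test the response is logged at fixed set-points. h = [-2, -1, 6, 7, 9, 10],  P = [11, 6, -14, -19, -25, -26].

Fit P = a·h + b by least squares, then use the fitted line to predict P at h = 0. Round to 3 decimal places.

P̂ = 3.838

From the data, Σh·h = 271, Σh = 29, Σ1 = 6.
Moment sums: Σh·P = -730, ΣP = -67.
So MᵀM·[a, b]ᵀ = MᵀP: [[271, 29]; [29, 6]]·[a, b]ᵀ = [-730, -67]ᵀ.
Δ = 271·6 − 29² = 785.
a = ((-730)·6 − 29·(-67))/785 = -2437/785; b = (271·(-67) − 29·(-730))/785 = 3013/785.
At h = 0: P̂ = (-2437/785)·(0) + (3013/785)·(1) = 3013/785.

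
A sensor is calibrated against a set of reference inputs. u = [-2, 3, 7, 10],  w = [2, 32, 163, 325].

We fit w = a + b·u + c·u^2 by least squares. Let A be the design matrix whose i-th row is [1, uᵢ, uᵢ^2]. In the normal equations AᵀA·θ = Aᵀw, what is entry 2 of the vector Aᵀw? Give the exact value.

4483

Entry 2 ↔ basis u, so (Aᵀw)_{2} = Σᵢ (u)·wᵢ = (-2)·(2) + (3)·(32) + (7)·(163) + (10)·(325) = 4483.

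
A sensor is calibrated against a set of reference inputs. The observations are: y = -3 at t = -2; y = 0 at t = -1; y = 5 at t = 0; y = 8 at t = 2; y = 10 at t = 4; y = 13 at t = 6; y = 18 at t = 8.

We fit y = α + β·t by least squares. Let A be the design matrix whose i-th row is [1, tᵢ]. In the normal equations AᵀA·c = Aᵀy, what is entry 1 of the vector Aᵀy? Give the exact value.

Entry 1 ↔ basis 1, so (Aᵀy)_{1} = Σᵢ yᵢ = (1)·(-3) + (1)·(0) + (1)·(5) + (1)·(8) + (1)·(10) + (1)·(13) + (1)·(18) = 51.

51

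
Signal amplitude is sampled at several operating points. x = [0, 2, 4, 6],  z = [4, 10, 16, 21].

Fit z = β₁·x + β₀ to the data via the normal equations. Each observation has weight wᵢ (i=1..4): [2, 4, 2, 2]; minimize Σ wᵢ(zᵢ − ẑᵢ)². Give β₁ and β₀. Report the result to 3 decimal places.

β₁ = 2.846, β₀ = 4.231

Sums needed: Σwᵢ·x·x = 120, Σwᵢ·x = 28, Σwᵢ·1 = 10.
For MᵀWz: Σwᵢ·x·z = 460, Σwᵢ·z = 122.
MᵀWM·[β₁, β₀]ᵀ = MᵀWz becomes [[120, 28]; [28, 10]]·[β₁, β₀]ᵀ = [460, 122]ᵀ.
Δ = 120·10 − 28² = 416.
β₁ = (460·10 − 28·122)/416 = 37/13; β₀ = (120·122 − 28·460)/416 = 55/13.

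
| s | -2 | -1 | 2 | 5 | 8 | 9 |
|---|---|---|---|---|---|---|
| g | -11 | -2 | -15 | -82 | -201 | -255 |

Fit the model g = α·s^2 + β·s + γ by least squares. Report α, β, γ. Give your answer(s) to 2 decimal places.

α = -3.01, β = -1.10, γ = -0.72

Compute the Gram sums: Σs^2·s^2 = 11315, Σs^2·s = 1365, Σs^2 = 179, Σs·s = 179, Σs = 21, Σ1 = 6.
Moment sums: Σs^2·g = -35675, Σs·g = -4319, Σg = -566.
XᵀX·[α, β, γ]ᵀ = Xᵀg becomes [[11315, 1365, 179]; [1365, 179, 21]; [179, 21, 6]]·[α, β, γ]ᵀ = [-35675, -4319, -566]ᵀ.
Inverting the 3×3 Gram matrix, [α, β, γ]ᵀ = [-3635/1208, -279713/254888, -22965/31861]ᵀ.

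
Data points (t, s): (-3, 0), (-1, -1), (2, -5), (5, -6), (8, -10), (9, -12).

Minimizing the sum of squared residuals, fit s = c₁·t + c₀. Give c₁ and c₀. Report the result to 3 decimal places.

c₁ = -0.969, c₀ = -2.438

Entries of XᵀX: Σt·t = 184, Σt = 20, Σ1 = 6.
Right-hand side: Σt·s = -227, Σs = -34.
Normal equations: [[184, 20]; [20, 6]]·[c₁, c₀]ᵀ = [-227, -34]ᵀ.
Eliminating c₀: 6·(row 1) − 20·(row 2) gives 704·c₁ = 6·(-227) − 20·(-34) = -682, so c₁ = -31/32.
Then c₀ = ((-34) − 20·(-31/32))/6 = -39/16.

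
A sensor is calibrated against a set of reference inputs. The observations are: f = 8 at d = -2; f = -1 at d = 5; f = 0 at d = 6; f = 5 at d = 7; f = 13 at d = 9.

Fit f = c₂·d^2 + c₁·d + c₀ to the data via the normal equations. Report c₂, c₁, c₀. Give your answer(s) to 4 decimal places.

Entries of AᵀA: Σd^2·d^2 = 10899, Σd^2·d = 1405, Σd^2 = 195, Σd·d = 195, Σd = 25, Σ1 = 5.
Right-hand side: Σd^2·f = 1305, Σd·f = 131, Σf = 25.
Normal equations: [[10899, 1405, 195]; [1405, 195, 25]; [195, 25, 5]]·[c₂, c₁, c₀]ᵀ = [1305, 131, 25]ᵀ.
Inverting the 3×3 Gram matrix, [c₂, c₁, c₀]ᵀ = [513/1142, -15267/5710, 485/571]ᵀ.

c₂ = 0.4492, c₁ = -2.6737, c₀ = 0.8494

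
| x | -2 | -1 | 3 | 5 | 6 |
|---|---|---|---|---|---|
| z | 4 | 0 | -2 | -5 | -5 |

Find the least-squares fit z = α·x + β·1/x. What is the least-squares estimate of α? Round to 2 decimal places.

α = -0.93

Entries of MᵀM: Σx·x = 75, Σx·1/x = 5, Σ1/x·1/x = 643/450.
Moment sums: Σx·z = -69, Σ1/x·z = -9/2.
Normal equations: [[75, 5]; [5, 643/450]]·[α, β]ᵀ = [-69, -9/2]ᵀ.
Eliminating β: (643/450)·(row 1) − 5·(row 2) gives (493/6)·α = (643/450)·(-69) − 5·(-9/2) = -5707/75, so α = -11414/12325.
Then β = ((-9/2) − 5·(-11414/12325))/(643/450) = 45/493.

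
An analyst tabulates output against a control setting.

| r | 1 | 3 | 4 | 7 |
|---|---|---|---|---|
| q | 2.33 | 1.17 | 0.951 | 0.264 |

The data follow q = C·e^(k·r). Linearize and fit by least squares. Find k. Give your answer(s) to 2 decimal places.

Let Y = ln q. Fitting Y = k·r + ln C by least squares:
Σr = 15.0000, Σ(r)² = 75.0000, Σln q = -0.3792, Σr·ln q = -8.2067.
Equations: 75.0000·k + 15.0000·ln C = -8.2067;  15.0000·k + 4·ln C = -0.3792.
Slope k = (n·Σr·ln q − Σr·Σln q)/(n·Σ(r)² − (Σr)²) = (4·-8.2067 − 15.0000·-0.3792)/75.0000 = -0.36186; ln C = (Σln q − k·Σr)/n = 1.26217.

k = -0.36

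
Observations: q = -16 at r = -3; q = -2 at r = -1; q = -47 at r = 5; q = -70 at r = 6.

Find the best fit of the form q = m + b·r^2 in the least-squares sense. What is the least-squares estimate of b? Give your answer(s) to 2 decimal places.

Forming AᵀA = [[4, 71]; [71, 2003]] and Aᵀq = [-135, -3841]ᵀ gives AᵀA·[m, b]ᵀ = Aᵀq.
det = 4·2003 − 71² = 2971.
m = ((-135)·2003 − 71·(-3841))/2971 = 2306/2971; b = (4·(-3841) − 71·(-135))/2971 = -5779/2971.

b = -1.95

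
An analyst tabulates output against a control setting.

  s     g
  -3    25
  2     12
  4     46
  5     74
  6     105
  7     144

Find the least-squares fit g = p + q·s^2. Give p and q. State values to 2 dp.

p = -0.64, q = 2.95

Setting ∂/∂p … = 0 gives: 6·p + 139·q = 406;  139·p + 4675·q = 13695.
det = 6·4675 − 139² = 8729.
p = (406·4675 − 139·13695)/8729 = -5555/8729; q = (6·13695 − 139·406)/8729 = 25736/8729.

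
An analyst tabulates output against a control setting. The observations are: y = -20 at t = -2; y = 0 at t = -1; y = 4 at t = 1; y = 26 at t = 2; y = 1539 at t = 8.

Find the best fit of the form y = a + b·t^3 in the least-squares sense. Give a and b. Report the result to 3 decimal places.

Compute the Gram sums: Σ1 = 5, Σt^3 = 512, Σt^3·t^3 = 262274.
Right-hand side: Σy = 1549, Σt^3·y = 788340.
XᵀX·[a, b]ᵀ = Xᵀy becomes [[5, 512]; [512, 262274]]·[a, b]ᵀ = [1549, 788340]ᵀ.
Determinant 5·262274 − 512² = 1049226.
a = (1549·262274 − 512·788340)/1049226 = 1316173/524613; b = (5·788340 − 512·1549)/1049226 = 1574306/524613.

a = 2.509, b = 3.001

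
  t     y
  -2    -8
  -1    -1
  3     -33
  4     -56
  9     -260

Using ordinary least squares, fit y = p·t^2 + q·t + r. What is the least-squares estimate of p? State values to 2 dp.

p = -2.98

Forming MᵀM = [[6915, 811, 111]; [811, 111, 13]; [111, 13, 5]] and Mᵀy = [-22286, -2646, -358]ᵀ gives MᵀM·[p, q, r]ᵀ = Mᵀy.
Solving the 3×3 system (Gaussian elimination) gives p = -52726/17675, q = -35908/17675, r = -236/2525.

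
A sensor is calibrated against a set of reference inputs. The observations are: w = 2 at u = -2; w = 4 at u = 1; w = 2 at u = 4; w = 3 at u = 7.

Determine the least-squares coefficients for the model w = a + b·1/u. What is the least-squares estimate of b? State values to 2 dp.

The normal equations are: 4·a + (25/28)·b = 11;  (25/28)·a + (1045/784)·b = 55/14.
(Σ1 = 4, Σ1/u = 25/28, Σ1/u·1/u = 1045/784, Σw = 11, Σ1/u·w = 55/14.)
det = 4·(1045/784) − (25/28)² = 3555/784.
a = (11·(1045/784) − (25/28)·(55/14))/(3555/784) = 583/237; b = (4·(55/14) − (25/28)·11)/(3555/784) = 308/237.

b = 1.30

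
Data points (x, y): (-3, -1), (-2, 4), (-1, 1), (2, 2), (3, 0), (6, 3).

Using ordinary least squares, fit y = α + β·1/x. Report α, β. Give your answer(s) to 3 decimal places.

α = 1.507, β = 0.051

The normal equations are: 6·α + (-5/6)·β = 9;  (-5/6)·α + (7/4)·β = -7/6.
(Σ1 = 6, Σ1/x = -5/6, Σ1/x·1/x = 7/4, Σy = 9, Σ1/x·y = -7/6.)
Eliminating β: (7/4)·(row 1) − (-5/6)·(row 2) gives (353/36)·α = (7/4)·9 − (-5/6)·(-7/6) = 133/9, so α = 532/353.
Then β = ((-7/6) − (-5/6)·(532/353))/(7/4) = 18/353.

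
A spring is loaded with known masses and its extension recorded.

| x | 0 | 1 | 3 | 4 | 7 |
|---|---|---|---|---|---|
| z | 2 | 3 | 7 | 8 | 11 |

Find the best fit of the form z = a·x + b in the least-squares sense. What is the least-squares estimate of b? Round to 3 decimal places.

Setting ∂/∂a … = 0 gives: 75·a + 15·b = 133;  15·a + 5·b = 31.
(Σx·x = 75, Σx = 15, Σ1 = 5, Σx·z = 133, Σz = 31.)
Determinant 75·5 − 15² = 150.
a = (133·5 − 15·31)/150 = 4/3; b = (75·31 − 15·133)/150 = 11/5.

b = 2.200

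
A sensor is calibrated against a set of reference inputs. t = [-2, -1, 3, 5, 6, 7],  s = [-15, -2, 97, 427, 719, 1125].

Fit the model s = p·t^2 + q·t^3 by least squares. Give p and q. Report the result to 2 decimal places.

From the data, Σt^2·t^2 = 4420, Σt^2·t^3 = 27918, Σt^3·t^3 = 180724.
Right-hand side: Σt^2·s = 92495, Σt^3·s = 597295.
XᵀX·[p, q]ᵀ = Xᵀs becomes [[4420, 27918]; [27918, 180724]]·[p, q]ᵀ = [92495, 597295]ᵀ.
Determinant 4420·180724 − 27918² = 19385356.
p = (92495·180724 − 27918·597295)/19385356 = 20392285/9692678; q = (4420·597295 − 27918·92495)/19385356 = 28884245/9692678.

p = 2.10, q = 2.98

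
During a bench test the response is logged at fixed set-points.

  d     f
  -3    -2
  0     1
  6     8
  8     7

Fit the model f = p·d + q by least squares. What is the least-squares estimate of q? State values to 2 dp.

q = 1.00

With design matrix M, MᵀM = [[109, 11]; [11, 4]] and Mᵀf = [110, 14]ᵀ.
Eliminating q: 4·(row 1) − 11·(row 2) gives 315·p = 4·110 − 11·14 = 286, so p = 286/315.
Then q = (14 − 11·(286/315))/4 = 316/315.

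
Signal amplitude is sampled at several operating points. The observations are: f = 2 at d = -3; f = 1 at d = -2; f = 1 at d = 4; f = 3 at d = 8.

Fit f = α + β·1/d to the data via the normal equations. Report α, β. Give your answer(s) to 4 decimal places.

MᵀM·[α, β]ᵀ = Mᵀf reads: 4·α + (-11/24)·β = 7;  (-11/24)·α + (253/576)·β = -13/24.
(Σ1 = 4, Σ1/d = -11/24, Σ1/d·1/d = 253/576, Σf = 7, Σ1/d·f = -13/24.)
Eliminating β: (253/576)·(row 1) − (-11/24)·(row 2) gives (99/64)·α = (253/576)·7 − (-11/24)·(-13/24) = 407/144, so α = 148/81.
Then β = ((-13/24) − (-11/24)·(148/81))/(253/576) = 200/297.

α = 1.8272, β = 0.6734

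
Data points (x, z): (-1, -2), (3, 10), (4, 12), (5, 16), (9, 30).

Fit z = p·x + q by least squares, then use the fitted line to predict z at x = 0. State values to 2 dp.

Entries of MᵀM: Σx·x = 132, Σx = 20, Σ1 = 5.
And Σx·z = 430, Σz = 66.
MᵀM·[p, q]ᵀ = Mᵀz becomes [[132, 20]; [20, 5]]·[p, q]ᵀ = [430, 66]ᵀ.
Eliminating q: 5·(row 1) − 20·(row 2) gives 260·p = 5·430 − 20·66 = 830, so p = 83/26.
Then q = (66 − 20·(83/26))/5 = 28/65.
At x = 0: ẑ = (83/26)·(0) + (28/65)·(1) = 28/65.

ẑ = 0.43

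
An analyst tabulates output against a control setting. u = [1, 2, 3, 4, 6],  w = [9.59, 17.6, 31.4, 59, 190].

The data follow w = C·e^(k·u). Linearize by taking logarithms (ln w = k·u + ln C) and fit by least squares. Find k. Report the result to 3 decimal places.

k = 0.598

Let Y = ln w. Fitting Y = k·u + ln C by least squares:
Σu = 16.0000, Σ(u)² = 66.0000, Σln w = 17.9000, Σu·ln w = 66.1292.
Normal system: [[66.0000, 16.0000]; [16.0000, 5]]·[k, ln C]ᵀ = [66.1292, 17.9000]ᵀ.
Δ = 66.0000·5 − (16.0000)² = 74.0000; k = (66.1292·5 − 16.0000·17.9000)/74.0000 = 0.59792, ln C = (66.0000·17.9000 − 16.0000·66.1292)/74.0000 = 1.66664.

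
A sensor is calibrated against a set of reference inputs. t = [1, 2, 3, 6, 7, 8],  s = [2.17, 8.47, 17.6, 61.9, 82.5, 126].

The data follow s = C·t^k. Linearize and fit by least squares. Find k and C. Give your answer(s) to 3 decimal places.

k = 1.898, C = 2.192

With ln sᵢ as the transformed response and ln tᵢ as the regressor:
Σln t = 7.6089, Σ(ln t)² = 13.0084, Σln s = 19.1538, Σln t·ln s = 30.6673.
Equations: 13.0084·k + 7.6089·ln C = 30.6673;  7.6089·k + 6·ln C = 19.1538.
Δ = 13.0084·6 − (7.6089)² = 20.1558; k = (30.6673·6 − 7.6089·19.1538)/20.1558 = 1.89847, ln C = (13.0084·19.1538 − 7.6089·30.6673)/20.1558 = 0.78476, so C = exp(0.78476) = 2.19188.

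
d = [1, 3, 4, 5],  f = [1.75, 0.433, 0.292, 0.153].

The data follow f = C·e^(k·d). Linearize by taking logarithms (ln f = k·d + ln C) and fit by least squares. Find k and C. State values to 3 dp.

k = -0.601, C = 3.024

Taking logs, ln f = k·d + ln C, so regress ln f on d.
Sums: Σd = 13.0000, Σ(d)² = 51.0000, Σln f = -3.3857, Σd·ln f = -16.2620.
Normal system: [[51.0000, 13.0000]; [13.0000, 4]]·[k, ln C]ᵀ = [-16.2620, -3.3857]ᵀ.
Δ = 51.0000·4 − (13.0000)² = 35.0000; k = (-16.2620·4 − 13.0000·-3.3857)/35.0000 = -0.60096, ln C = (51.0000·-3.3857 − 13.0000·-16.2620)/35.0000 = 1.10670, so C = exp(1.10670) = 3.02437.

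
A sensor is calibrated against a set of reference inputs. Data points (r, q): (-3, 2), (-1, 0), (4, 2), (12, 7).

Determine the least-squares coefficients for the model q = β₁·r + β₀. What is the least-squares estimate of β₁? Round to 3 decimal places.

XᵀX·[β₁, β₀]ᵀ = Xᵀq reads: 170·β₁ + 12·β₀ = 86;  12·β₁ + 4·β₀ = 11.
(Σr·r = 170, Σr = 12, Σ1 = 4, Σr·q = 86, Σq = 11.)
Determinant 170·4 − 12² = 536.
β₁ = (86·4 − 12·11)/536 = 53/134; β₀ = (170·11 − 12·86)/536 = 419/268.

β₁ = 0.396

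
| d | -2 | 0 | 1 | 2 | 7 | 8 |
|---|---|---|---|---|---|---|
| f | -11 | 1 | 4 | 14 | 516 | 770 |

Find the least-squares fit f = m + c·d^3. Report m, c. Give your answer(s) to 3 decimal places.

Normal-equation sums: Σ1 = 6, Σd^3 = 856, Σd^3·d^3 = 379922.
Moment sums: Σf = 1294, Σd^3·f = 571432.
Eliminating c: 379922·(row 1) − 856·(row 2) gives 1546796·m = 379922·1294 − 856·571432 = 2473276, so m = 618319/386699.
Then c = (571432 − 856·(618319/386699))/379922 = 580232/386699.

m = 1.599, c = 1.500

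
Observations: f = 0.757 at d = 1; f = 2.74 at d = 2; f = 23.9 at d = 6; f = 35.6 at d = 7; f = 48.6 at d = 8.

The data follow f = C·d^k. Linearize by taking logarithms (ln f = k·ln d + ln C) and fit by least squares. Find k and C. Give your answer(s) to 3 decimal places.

Let Y = ln f. Fitting Y = k·ln d + ln C by least squares:
Σln d = 6.5103, Σ(ln d)² = 11.8015, Σln f = 11.3594, Σln d·ln f = 21.4127.
Equations: 11.8015·k + 6.5103·ln C = 21.4127;  6.5103·k + 5·ln C = 11.3594.
Slope k = (n·Σln d·ln f − Σln d·Σln f)/(n·Σ(ln d)² − (Σln d)²) = (5·21.4127 − 6.5103·11.3594)/16.6240 = 1.99175; ln C = (Σln f − k·Σln d)/n = -0.32148, so C = exp(-0.32148) = 0.72508.

k = 1.992, C = 0.725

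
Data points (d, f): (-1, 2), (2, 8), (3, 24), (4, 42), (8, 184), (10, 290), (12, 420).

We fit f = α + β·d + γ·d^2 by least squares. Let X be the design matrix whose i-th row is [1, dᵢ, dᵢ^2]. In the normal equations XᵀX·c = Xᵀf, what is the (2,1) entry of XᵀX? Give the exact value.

38

Row 2 ↔ basis d, column 1 ↔ basis 1, so (XᵀX)_{2,1} = Σᵢ d = (-1)·(1) + (2)·(1) + (3)·(1) + (4)·(1) + (8)·(1) + (10)·(1) + (12)·(1) = 38.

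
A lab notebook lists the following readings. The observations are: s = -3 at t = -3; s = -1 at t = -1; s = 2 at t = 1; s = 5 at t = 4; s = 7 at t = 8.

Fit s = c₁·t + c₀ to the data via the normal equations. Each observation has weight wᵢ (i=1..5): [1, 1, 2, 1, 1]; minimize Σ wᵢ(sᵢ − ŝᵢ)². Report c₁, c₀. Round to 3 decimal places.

c₁ = 0.929, c₀ = 0.451

With design matrix X, XᵀWX = [[92, 10]; [10, 6]] and XᵀWs = [90, 12]ᵀ.
Δ = 92·6 − 10² = 452.
c₁ = (90·6 − 10·12)/452 = 105/113; c₀ = (92·12 − 10·90)/452 = 51/113.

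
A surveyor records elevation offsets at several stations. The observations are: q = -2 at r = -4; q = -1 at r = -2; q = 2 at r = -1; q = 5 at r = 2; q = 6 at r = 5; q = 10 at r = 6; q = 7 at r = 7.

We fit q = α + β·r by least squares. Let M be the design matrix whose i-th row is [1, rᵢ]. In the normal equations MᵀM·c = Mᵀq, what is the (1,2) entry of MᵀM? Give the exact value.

13

Row 1 ↔ basis 1, column 2 ↔ basis r, so (MᵀM)_{1,2} = Σᵢ r = (1)·(-4) + (1)·(-2) + (1)·(-1) + (1)·(2) + (1)·(5) + (1)·(6) + (1)·(7) = 13.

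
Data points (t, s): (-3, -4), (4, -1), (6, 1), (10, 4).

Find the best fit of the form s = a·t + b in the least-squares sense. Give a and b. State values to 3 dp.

From the data, Σt·t = 161, Σt = 17, Σ1 = 4.
For Mᵀs: Σt·s = 54, Σs = 0.
So MᵀM·[a, b]ᵀ = Mᵀs: [[161, 17]; [17, 4]]·[a, b]ᵀ = [54, 0]ᵀ.
Determinant 161·4 − 17² = 355.
a = (54·4 − 17·0)/355 = 216/355; b = (161·0 − 17·54)/355 = -918/355.

a = 0.608, b = -2.586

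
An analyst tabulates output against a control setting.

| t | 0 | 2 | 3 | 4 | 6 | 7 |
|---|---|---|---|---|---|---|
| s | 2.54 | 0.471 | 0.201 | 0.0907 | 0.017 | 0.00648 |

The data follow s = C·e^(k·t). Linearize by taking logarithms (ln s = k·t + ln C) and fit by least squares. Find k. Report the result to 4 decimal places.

Let Y = ln s. Fitting Y = k·t + ln C by least squares:
Σt = 22.0000, Σ(t)² = 114.0000, Σln s = -12.9390, Σt·ln s = -75.6404.
Equations: 114.0000·k + 22.0000·ln C = -75.6404;  22.0000·k + 6·ln C = -12.9390.
Solving (det = 200.0000): k = -0.84593, ln C = 0.94524.

k = -0.8459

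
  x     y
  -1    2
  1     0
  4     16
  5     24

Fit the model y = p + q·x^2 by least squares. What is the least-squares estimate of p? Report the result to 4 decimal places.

MᵀM·[p, q]ᵀ = Mᵀy reads: 4·p + 43·q = 42;  43·p + 883·q = 858.
Δ = 4·883 − 43² = 1683.
p = (42·883 − 43·858)/1683 = 64/561; q = (4·858 − 43·42)/1683 = 542/561.

p = 0.1141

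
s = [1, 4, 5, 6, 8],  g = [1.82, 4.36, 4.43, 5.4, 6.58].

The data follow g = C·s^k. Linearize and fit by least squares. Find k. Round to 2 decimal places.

k = 0.61

Linearized form: ln g = k·ln s + ln C. From the 5 transformed points,
Σln s = 6.8669, Σ(ln s)² = 12.0466, Σln g = 7.1301, Σln s·ln g = 11.3761.
Equations: 12.0466·k + 6.8669·ln C = 11.3761;  6.8669·k + 5·ln C = 7.1301.
Solving (det = 13.0781): k = 0.60547, ln C = 0.59448.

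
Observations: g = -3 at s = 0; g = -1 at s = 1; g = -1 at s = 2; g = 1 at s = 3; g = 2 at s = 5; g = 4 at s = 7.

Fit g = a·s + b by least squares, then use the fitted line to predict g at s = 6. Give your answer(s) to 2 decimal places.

ĝ = 3.16

The normal equations are: 88·a + 18·b = 38;  18·a + 6·b = 2.
(Σs·s = 88, Σs = 18, Σ1 = 6, Σs·g = 38, Σg = 2.)
Δ = 88·6 − 18² = 204.
a = (38·6 − 18·2)/204 = 16/17; b = (88·2 − 18·38)/204 = -127/51.
At s = 6: ĝ = (16/17)·(6) + (-127/51)·(1) = 161/51.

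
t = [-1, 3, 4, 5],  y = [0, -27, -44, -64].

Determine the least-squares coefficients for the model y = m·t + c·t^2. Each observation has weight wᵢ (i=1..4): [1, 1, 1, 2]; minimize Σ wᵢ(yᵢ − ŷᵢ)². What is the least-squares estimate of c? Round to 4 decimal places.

c = -2.0031

The normal system MᵀWM·[m, c]ᵀ = MᵀWy is [[76, 340]; [340, 1588]]·[m, c]ᵀ = [-897, -4147]ᵀ.
Eliminating c: 1588·(row 1) − 340·(row 2) gives 5088·m = 1588·(-897) − 340·(-4147) = -14456, so m = -1807/636.
Then c = ((-4147) − 340·(-1807/636))/1588 = -637/318.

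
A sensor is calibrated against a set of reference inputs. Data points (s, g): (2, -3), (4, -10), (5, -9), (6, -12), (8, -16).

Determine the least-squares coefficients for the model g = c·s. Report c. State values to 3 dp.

Setting ∂/∂c … = 0 gives: 145·c = -291.
(Σs·s = 145, Σs·g = -291.)
c = (-291)/145 = -2.0069.

c = -2.007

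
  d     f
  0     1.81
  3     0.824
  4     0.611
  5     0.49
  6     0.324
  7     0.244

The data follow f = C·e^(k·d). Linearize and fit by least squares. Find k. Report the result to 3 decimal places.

Let Y = ln f. Fitting Y = k·d + ln C by least squares:
AᵀA = [[135.0000, 25.0000]; [25.0000, 6]], rhs = [-22.7543, -3.3439]ᵀ  (here Σd = 25.0000, Σ(d)² = 135.0000, Σln f = -3.3439, Σd·ln f = -22.7543).
Solving (det = 185.0000): k = -0.28610, ln C = 0.63479.

k = -0.286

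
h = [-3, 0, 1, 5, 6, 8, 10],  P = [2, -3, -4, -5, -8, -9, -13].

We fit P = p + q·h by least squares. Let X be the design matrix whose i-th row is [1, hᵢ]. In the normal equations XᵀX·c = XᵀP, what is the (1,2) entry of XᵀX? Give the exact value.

Row 1 ↔ basis 1, column 2 ↔ basis h, so (XᵀX)_{1,2} = Σᵢ h = (1)·(-3) + (1)·(0) + (1)·(1) + (1)·(5) + (1)·(6) + (1)·(8) + (1)·(10) = 27.

27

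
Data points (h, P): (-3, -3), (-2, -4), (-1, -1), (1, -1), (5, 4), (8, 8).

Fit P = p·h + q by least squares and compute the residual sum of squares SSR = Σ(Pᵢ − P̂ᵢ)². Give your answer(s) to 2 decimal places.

With design matrix M, MᵀM = [[104, 8]; [8, 6]] and MᵀP = [101, 3]ᵀ.
det = 104·6 − 8² = 560.
p = (101·6 − 8·3)/560 = 291/280; q = (104·3 − 8·101)/560 = -31/35.
Residuals: 281/280, -29/28, 37/40, -323/280, -87/280, 4/7; SSR = 1313/280.

SSR = 4.69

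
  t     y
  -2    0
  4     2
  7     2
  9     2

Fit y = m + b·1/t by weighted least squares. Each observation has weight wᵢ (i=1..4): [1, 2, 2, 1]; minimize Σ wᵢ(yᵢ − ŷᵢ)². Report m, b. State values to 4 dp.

Compute the Gram sums: Σwᵢ·1 = 6, Σwᵢ·1/t = 25/63, Σwᵢ·1/t·1/t = 13595/31752.
For MᵀWy: Σwᵢ·y = 10, Σwᵢ·1/t·y = 113/63.
Normal equations: [[6, 25/63]; [25/63, 13595/31752]]·[m, b]ᵀ = [10, 113/63]ᵀ.
det = 6·(13595/31752) − (25/63)² = 38285/15876.
m = (10·(13595/31752) − (25/63)·(113/63))/(38285/15876) = 11335/7657; b = (6·(113/63) − (25/63)·10)/(38285/15876) = 107856/38285.

m = 1.4803, b = 2.8172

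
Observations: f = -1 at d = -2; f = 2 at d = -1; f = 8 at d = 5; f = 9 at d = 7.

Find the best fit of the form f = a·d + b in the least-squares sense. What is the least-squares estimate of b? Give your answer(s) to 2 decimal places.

Normal-equation sums: Σd·d = 79, Σd = 9, Σ1 = 4.
Right-hand side: Σd·f = 103, Σf = 18.
Normal equations: [[79, 9]; [9, 4]]·[a, b]ᵀ = [103, 18]ᵀ.
Δ = 79·4 − 9² = 235.
a = (103·4 − 9·18)/235 = 50/47; b = (79·18 − 9·103)/235 = 99/47.

b = 2.11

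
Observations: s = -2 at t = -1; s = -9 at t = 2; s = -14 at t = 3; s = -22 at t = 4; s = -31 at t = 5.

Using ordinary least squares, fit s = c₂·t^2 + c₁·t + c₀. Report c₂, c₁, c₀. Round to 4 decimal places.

With design matrix A, AᵀA = [[979, 223, 55]; [223, 55, 13]; [55, 13, 5]] and Aᵀs = [-1291, -301, -78]ᵀ.
Inverting the 3×3 Gram matrix, [c₂, c₁, c₀]ᵀ = [-1103/1274, -1739/1274, -230/91]ᵀ.

c₂ = -0.8658, c₁ = -1.3650, c₀ = -2.5275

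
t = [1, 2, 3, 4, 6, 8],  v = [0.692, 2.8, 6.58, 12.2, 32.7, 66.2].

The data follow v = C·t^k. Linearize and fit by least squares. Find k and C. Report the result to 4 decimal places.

k = 2.1895, C = 0.6369

Let Y = ln v. Fitting Y = k·ln t + ln C by least squares:
Σln t = 7.0493, Σ(ln t)² = 11.1437, Σln v = 12.7270, Σln t·ln v = 21.2182.
Equations: 11.1437·k + 7.0493·ln C = 21.2182;  7.0493·k + 6·ln C = 12.7270.
Solving (det = 17.1702): k = 2.18947, ln C = -0.45119, so C = exp(-0.45119) = 0.63687.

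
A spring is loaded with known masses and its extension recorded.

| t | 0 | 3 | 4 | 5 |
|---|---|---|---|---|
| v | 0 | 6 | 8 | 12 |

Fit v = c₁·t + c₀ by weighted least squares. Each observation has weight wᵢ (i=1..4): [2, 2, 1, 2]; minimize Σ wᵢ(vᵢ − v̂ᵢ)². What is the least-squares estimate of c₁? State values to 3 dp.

Setting ∂/∂c₁ … = 0 gives: 84·c₁ + 20·c₀ = 188;  20·c₁ + 7·c₀ = 44.
Determinant 84·7 − 20² = 188.
c₁ = (188·7 − 20·44)/188 = 109/47; c₀ = (84·44 − 20·188)/188 = -16/47.

c₁ = 2.319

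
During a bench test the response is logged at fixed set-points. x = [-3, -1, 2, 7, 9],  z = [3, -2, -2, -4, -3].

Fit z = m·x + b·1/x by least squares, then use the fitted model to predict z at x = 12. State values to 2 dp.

Setting ∂/∂m … = 0 gives: 144·m + 5·b = -66;  5·m + (22129/15876)·b = -19/21.
Determinant 144·(22129/15876) − 5² = 77491/441.
m = ((-66)·(22129/15876) − 5·(-19/21))/(77491/441) = -231449/464946; b = (144·(-19/21) − 5·(-66))/(77491/441) = 88074/77491.
At x = 12: ẑ = (-231449/464946)·(12) + (88074/77491)·(1/12) = -911117/154982.

ẑ = -5.88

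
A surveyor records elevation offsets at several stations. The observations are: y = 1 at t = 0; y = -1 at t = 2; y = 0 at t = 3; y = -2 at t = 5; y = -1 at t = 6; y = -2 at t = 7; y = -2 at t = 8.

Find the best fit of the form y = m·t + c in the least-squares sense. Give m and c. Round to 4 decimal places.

From the data, Σt·t = 187, Σt = 31, Σ1 = 7.
Moment sums: Σt·y = -48, Σy = -7.
Determinant 187·7 − 31² = 348.
m = ((-48)·7 − 31·(-7))/348 = -119/348; c = (187·(-7) − 31·(-48))/348 = 179/348.

m = -0.3420, c = 0.5144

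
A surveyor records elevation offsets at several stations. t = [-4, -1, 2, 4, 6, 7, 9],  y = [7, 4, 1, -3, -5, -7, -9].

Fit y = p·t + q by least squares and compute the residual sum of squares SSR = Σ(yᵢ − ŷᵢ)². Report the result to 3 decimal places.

SSR = 2.022

Compute the Gram sums: Σt·t = 203, Σt = 23, Σ1 = 7.
Moment sums: Σt·y = -202, Σy = -12.
Normal equations: [[203, 23]; [23, 7]]·[p, q]ᵀ = [-202, -12]ᵀ.
det = 203·7 − 23² = 892.
p = ((-202)·7 − 23·(-12))/892 = -569/446; q = (203·(-12) − 23·(-202))/892 = 1105/446.
Residuals: -259/446, 55/223, 479/446, -167/446, 79/446, -122/223, 1/223; SSR = 451/223.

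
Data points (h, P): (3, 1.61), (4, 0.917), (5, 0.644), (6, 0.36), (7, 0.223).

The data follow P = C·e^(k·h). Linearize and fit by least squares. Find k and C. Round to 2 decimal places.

With ln Pᵢ as the transformed response and hᵢ as the regressor:
Sums: Σh = 25.0000, Σ(h)² = 135.0000, Σln P = -2.5727, Σh·ln P = -17.7522.
Normal system: [[135.0000, 25.0000]; [25.0000, 5]]·[k, ln C]ᵀ = [-17.7522, -2.5727]ᵀ.
Δ = 135.0000·5 − (25.0000)² = 50.0000; k = (-17.7522·5 − 25.0000·-2.5727)/50.0000 = -0.48886, ln C = (135.0000·-2.5727 − 25.0000·-17.7522)/50.0000 = 1.92978, so C = exp(1.92978) = 6.88798.

k = -0.49, C = 6.89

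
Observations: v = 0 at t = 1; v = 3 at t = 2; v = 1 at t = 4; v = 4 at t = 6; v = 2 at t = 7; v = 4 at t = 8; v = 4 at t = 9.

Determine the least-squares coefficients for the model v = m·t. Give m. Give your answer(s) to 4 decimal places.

Forming AᵀA = [[251]] and Aᵀv = [116]ᵀ gives AᵀA·[m]ᵀ = Aᵀv.
m = 116/251 = 0.462151.

m = 0.4622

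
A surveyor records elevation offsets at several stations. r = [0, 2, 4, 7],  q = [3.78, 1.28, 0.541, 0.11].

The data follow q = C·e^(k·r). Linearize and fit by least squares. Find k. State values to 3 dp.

With ln qᵢ as the transformed response and rᵢ as the regressor:
Σr = 13.0000, Σ(r)² = 69.0000, Σln q = -1.2450, Σr·ln q = -17.4145.
Equations: 69.0000·k + 13.0000·ln C = -17.4145;  13.0000·k + 4·ln C = -1.2450.
Δ = 69.0000·4 − (13.0000)² = 107.0000; k = (-17.4145·4 − 13.0000·-1.2450)/107.0000 = -0.49975, ln C = (69.0000·-1.2450 − 13.0000·-17.4145)/107.0000 = 1.31292.

k = -0.500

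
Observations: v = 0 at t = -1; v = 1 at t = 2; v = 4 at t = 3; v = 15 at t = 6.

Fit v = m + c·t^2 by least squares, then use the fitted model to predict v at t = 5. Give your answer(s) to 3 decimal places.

Setting ∂/∂m … = 0 gives: 4·m + 50·c = 20;  50·m + 1394·c = 580.
(Σ1 = 4, Σt^2 = 50, Σt^2·t^2 = 1394, Σv = 20, Σt^2·v = 580.)
Δ = 4·1394 − 50² = 3076.
m = (20·1394 − 50·580)/3076 = -280/769; c = (4·580 − 50·20)/3076 = 330/769.
At t = 5: v̂ = (-280/769)·(1) + (330/769)·(25) = 7970/769.

v̂ = 10.364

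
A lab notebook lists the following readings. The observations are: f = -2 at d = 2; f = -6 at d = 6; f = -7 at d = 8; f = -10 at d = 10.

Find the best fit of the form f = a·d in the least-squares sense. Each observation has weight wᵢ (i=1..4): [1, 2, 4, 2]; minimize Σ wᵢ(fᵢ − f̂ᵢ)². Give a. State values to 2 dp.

Entries of MᵀWM: Σwᵢ·d·d = 532.
And Σwᵢ·d·f = -500.
Normal equations: [[532]]·[a]ᵀ = [-500]ᵀ.
Hence a = -500 / 532 ≈ -0.93985.

a = -0.94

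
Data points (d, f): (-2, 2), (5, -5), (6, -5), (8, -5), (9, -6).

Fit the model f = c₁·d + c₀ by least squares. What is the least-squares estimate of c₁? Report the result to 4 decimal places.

From the data, Σd·d = 210, Σd = 26, Σ1 = 5.
Right-hand side: Σd·f = -153, Σf = -19.
So MᵀM·[c₁, c₀]ᵀ = Mᵀf: [[210, 26]; [26, 5]]·[c₁, c₀]ᵀ = [-153, -19]ᵀ.
Determinant 210·5 − 26² = 374.
c₁ = ((-153)·5 − 26·(-19))/374 = -271/374; c₀ = (210·(-19) − 26·(-153))/374 = -6/187.

c₁ = -0.7246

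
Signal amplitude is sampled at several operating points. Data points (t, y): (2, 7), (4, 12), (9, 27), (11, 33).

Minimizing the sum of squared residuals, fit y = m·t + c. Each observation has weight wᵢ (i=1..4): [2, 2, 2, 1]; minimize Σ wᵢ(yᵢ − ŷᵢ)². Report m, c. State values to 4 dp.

m = 2.9069, c = 0.8310

Forming AᵀWA = [[323, 41]; [41, 7]] and AᵀWy = [973, 125]ᵀ gives AᵀWA·[m, c]ᵀ = AᵀWy.
det = 323·7 − 41² = 580.
m = (973·7 − 41·125)/580 = 843/290; c = (323·125 − 41·973)/580 = 241/290.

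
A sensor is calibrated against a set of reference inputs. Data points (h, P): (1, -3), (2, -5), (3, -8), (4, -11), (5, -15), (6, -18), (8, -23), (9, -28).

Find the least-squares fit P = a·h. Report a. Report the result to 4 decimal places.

From the data, Σh·h = 236.
And Σh·P = -700.
So AᵀA·[a]ᵀ = AᵀP: [[236]]·[a]ᵀ = [-700]ᵀ.
a = (-700)/236 = -2.9661.

a = -2.9661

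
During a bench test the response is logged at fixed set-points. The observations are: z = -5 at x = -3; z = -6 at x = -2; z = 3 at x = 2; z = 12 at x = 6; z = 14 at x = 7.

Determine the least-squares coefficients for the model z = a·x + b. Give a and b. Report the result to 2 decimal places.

a = 2.04, b = -0.47

Normal-equation sums: Σx·x = 102, Σx = 10, Σ1 = 5.
And Σx·z = 203, Σz = 18.
Determinant 102·5 − 10² = 410.
a = (203·5 − 10·18)/410 = 167/82; b = (102·18 − 10·203)/410 = -97/205.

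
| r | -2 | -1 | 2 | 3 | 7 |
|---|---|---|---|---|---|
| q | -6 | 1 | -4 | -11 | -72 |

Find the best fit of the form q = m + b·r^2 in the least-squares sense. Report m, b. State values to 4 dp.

m = 1.7613, b = -1.5046

Sums needed: Σ1 = 5, Σr^2 = 67, Σr^2·r^2 = 2515.
Moment sums: Σq = -92, Σr^2·q = -3666.
Normal equations: [[5, 67]; [67, 2515]]·[m, b]ᵀ = [-92, -3666]ᵀ.
Determinant 5·2515 − 67² = 8086.
m = ((-92)·2515 − 67·(-3666))/8086 = 7121/4043; b = (5·(-3666) − 67·(-92))/8086 = -6083/4043.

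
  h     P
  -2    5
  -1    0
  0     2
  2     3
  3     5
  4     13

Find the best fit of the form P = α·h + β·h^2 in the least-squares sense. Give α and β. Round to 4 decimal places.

α = -0.5223, β = 0.8973

Setting ∂/∂α … = 0 gives: 34·α + 90·β = 63;  90·α + 370·β = 285.
Eliminating β: 370·(row 1) − 90·(row 2) gives 4480·α = 370·63 − 90·285 = -2340, so α = -117/224.
Then β = (285 − 90·(-117/224))/370 = 201/224.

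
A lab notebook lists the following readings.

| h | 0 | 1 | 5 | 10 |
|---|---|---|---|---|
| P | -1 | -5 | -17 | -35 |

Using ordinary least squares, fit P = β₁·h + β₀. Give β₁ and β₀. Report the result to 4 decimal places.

Compute the Gram sums: Σh·h = 126, Σh = 16, Σ1 = 4.
And Σh·P = -440, ΣP = -58.
Normal equations: [[126, 16]; [16, 4]]·[β₁, β₀]ᵀ = [-440, -58]ᵀ.
det = 126·4 − 16² = 248.
β₁ = ((-440)·4 − 16·(-58))/248 = -104/31; β₀ = (126·(-58) − 16·(-440))/248 = -67/62.

β₁ = -3.3548, β₀ = -1.0806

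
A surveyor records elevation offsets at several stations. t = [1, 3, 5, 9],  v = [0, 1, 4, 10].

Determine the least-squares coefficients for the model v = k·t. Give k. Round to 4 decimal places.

The normal equations are: 116·k = 113.
Hence k = 113 / 116 ≈ 0.974138.

k = 0.9741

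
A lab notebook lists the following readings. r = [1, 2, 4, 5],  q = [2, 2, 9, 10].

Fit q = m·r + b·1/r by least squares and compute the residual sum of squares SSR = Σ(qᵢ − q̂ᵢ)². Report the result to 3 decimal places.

SSR = 4.440

Sums needed: Σr·r = 46, Σr·1/r = 4, Σ1/r·1/r = 541/400.
For Xᵀq: Σr·q = 92, Σ1/r·q = 29/4.
So XᵀX·[m, b]ᵀ = Xᵀq: [[46, 4]; [4, 541/400]]·[m, b]ᵀ = [92, 29/4]ᵀ.
Eliminating b: (541/400)·(row 1) − 4·(row 2) gives (9243/200)·m = (541/400)·92 − 4·(29/4) = 9543/100, so m = 6362/3081.
Then b = ((29/4) − 4·(6362/3081))/(541/400) = -2300/3081.
Residuals: 700/1027, -1804/1027, 952/1027, -180/1027; SSR = 4560/1027.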